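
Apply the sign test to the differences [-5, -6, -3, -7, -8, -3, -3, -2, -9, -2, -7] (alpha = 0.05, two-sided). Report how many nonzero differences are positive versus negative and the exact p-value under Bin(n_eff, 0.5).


Step 1: Discard zero differences. Original n = 11; n_eff = number of nonzero differences = 11.
Nonzero differences (with sign): -5, -6, -3, -7, -8, -3, -3, -2, -9, -2, -7
Step 2: Count signs: positive = 0, negative = 11.
Step 3: Under H0: P(positive) = 0.5, so the number of positives S ~ Bin(11, 0.5).
Step 4: Two-sided exact p-value = sum of Bin(11,0.5) probabilities at or below the observed probability = 0.000977.
Step 5: alpha = 0.05. reject H0.

n_eff = 11, pos = 0, neg = 11, p = 0.000977, reject H0.


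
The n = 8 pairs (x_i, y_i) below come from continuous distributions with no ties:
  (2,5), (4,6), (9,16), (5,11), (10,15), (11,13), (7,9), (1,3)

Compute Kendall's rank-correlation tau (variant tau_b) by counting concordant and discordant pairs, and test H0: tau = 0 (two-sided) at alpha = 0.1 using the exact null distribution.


Step 1: Enumerate the 28 unordered pairs (i,j) with i<j and classify each by sign(x_j-x_i) * sign(y_j-y_i).
  (1,2):dx=+2,dy=+1->C; (1,3):dx=+7,dy=+11->C; (1,4):dx=+3,dy=+6->C; (1,5):dx=+8,dy=+10->C
  (1,6):dx=+9,dy=+8->C; (1,7):dx=+5,dy=+4->C; (1,8):dx=-1,dy=-2->C; (2,3):dx=+5,dy=+10->C
  (2,4):dx=+1,dy=+5->C; (2,5):dx=+6,dy=+9->C; (2,6):dx=+7,dy=+7->C; (2,7):dx=+3,dy=+3->C
  (2,8):dx=-3,dy=-3->C; (3,4):dx=-4,dy=-5->C; (3,5):dx=+1,dy=-1->D; (3,6):dx=+2,dy=-3->D
  (3,7):dx=-2,dy=-7->C; (3,8):dx=-8,dy=-13->C; (4,5):dx=+5,dy=+4->C; (4,6):dx=+6,dy=+2->C
  (4,7):dx=+2,dy=-2->D; (4,8):dx=-4,dy=-8->C; (5,6):dx=+1,dy=-2->D; (5,7):dx=-3,dy=-6->C
  (5,8):dx=-9,dy=-12->C; (6,7):dx=-4,dy=-4->C; (6,8):dx=-10,dy=-10->C; (7,8):dx=-6,dy=-6->C
Step 2: C = 24, D = 4, total pairs = 28.
Step 3: tau = (C - D)/(n(n-1)/2) = (24 - 4)/28 = 0.714286.
Step 4: Exact two-sided p-value (enumerate n! = 40320 permutations of y under H0): p = 0.014137.
Step 5: alpha = 0.1. reject H0.

tau_b = 0.7143 (C=24, D=4), p = 0.014137, reject H0.


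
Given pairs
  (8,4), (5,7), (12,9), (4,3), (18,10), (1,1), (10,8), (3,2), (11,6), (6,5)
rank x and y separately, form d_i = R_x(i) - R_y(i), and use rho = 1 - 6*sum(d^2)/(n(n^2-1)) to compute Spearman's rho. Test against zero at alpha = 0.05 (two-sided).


Step 1: Rank x and y separately (midranks; no ties here).
rank(x): 8->6, 5->4, 12->9, 4->3, 18->10, 1->1, 10->7, 3->2, 11->8, 6->5
rank(y): 4->4, 7->7, 9->9, 3->3, 10->10, 1->1, 8->8, 2->2, 6->6, 5->5
Step 2: d_i = R_x(i) - R_y(i); compute d_i^2.
  (6-4)^2=4, (4-7)^2=9, (9-9)^2=0, (3-3)^2=0, (10-10)^2=0, (1-1)^2=0, (7-8)^2=1, (2-2)^2=0, (8-6)^2=4, (5-5)^2=0
sum(d^2) = 18.
Step 3: rho = 1 - 6*18 / (10*(10^2 - 1)) = 1 - 108/990 = 0.890909.
Step 4: Under H0, t = rho * sqrt((n-2)/(1-rho^2)) = 5.5482 ~ t(8).
Step 5: Two-sided p-value from the t-distribution with 8 df = 0.000542.
Step 6: alpha = 0.05. reject H0.

rho = 0.8909, p = 0.000542, reject H0 at alpha = 0.05.


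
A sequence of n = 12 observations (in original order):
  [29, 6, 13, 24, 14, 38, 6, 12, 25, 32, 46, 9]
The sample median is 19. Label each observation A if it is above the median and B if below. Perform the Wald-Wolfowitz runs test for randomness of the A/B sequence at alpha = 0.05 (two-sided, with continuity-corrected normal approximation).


Step 1: Compute median = 19; label A = above, B = below.
Labels in order: ABBABABBAAAB  (n_A = 6, n_B = 6)
Step 2: Count runs R = 8.
Step 3: Under H0 (random ordering), E[R] = 2*n_A*n_B/(n_A+n_B) + 1 = 2*6*6/12 + 1 = 7.0000.
        Var[R] = 2*n_A*n_B*(2*n_A*n_B - n_A - n_B) / ((n_A+n_B)^2 * (n_A+n_B-1)) = 4320/1584 = 2.7273.
        SD[R] = 1.6514.
Step 4: Continuity-corrected z = (R - 0.5 - E[R]) / SD[R] = (8 - 0.5 - 7.0000) / 1.6514 = 0.3028.
Step 5: Two-sided p-value via normal approximation = 2*(1 - Phi(|z|)) = 0.762069.
Step 6: alpha = 0.05. fail to reject H0.

R = 8, z = 0.3028, p = 0.762069, fail to reject H0.


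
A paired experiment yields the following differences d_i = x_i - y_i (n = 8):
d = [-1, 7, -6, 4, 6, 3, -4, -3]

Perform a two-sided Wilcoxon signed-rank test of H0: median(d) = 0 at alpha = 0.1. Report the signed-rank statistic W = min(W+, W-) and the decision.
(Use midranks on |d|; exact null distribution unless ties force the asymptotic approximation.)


Step 1: Drop any zero differences (none here) and take |d_i|.
|d| = [1, 7, 6, 4, 6, 3, 4, 3]
Step 2: Midrank |d_i| (ties get averaged ranks).
ranks: |1|->1, |7|->8, |6|->6.5, |4|->4.5, |6|->6.5, |3|->2.5, |4|->4.5, |3|->2.5
Step 3: Attach original signs; sum ranks with positive sign and with negative sign.
W+ = 8 + 4.5 + 6.5 + 2.5 = 21.5
W- = 1 + 6.5 + 4.5 + 2.5 = 14.5
(Check: W+ + W- = 36 should equal n(n+1)/2 = 36.)
Step 4: Test statistic W = min(W+, W-) = 14.5.
Step 5: Ties in |d|, so use the tie-corrected normal approximation.
        E[W] = n(n+1)/4 = 8*9/4 = 18.
        Tie groups: |d|=3 (t=2), |d|=4 (t=2), |d|=6 (t=2); sum(t^3 - t) = 18.
        Var[W] = n(n+1)(2n+1)/24 - sum(t^3-t)/48 = 1224/24 - 18/48 = 50.625.
        z = (W - E[W]) / sqrt(Var[W]) = (14.5 - 18) / 7.1151 = -0.4919.
        Two-sided p = 2*Phi(z) = 0.622783.
Step 6: alpha = 0.1. fail to reject H0.

W+ = 21.5, W- = 14.5, W = min = 14.5, p = 0.622783, fail to reject H0.


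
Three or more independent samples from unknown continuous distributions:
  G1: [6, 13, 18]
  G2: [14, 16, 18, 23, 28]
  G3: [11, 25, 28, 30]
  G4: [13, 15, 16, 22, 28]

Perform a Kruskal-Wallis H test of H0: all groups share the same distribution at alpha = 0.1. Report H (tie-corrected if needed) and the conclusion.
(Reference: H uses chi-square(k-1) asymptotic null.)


Step 1: Combine all N = 17 observations and assign midranks.
sorted (value, group, rank): (6,G1,1), (11,G3,2), (13,G1,3.5), (13,G4,3.5), (14,G2,5), (15,G4,6), (16,G2,7.5), (16,G4,7.5), (18,G1,9.5), (18,G2,9.5), (22,G4,11), (23,G2,12), (25,G3,13), (28,G2,15), (28,G3,15), (28,G4,15), (30,G3,17)
Step 2: Sum ranks within each group.
R_1 = 14 (n_1 = 3)
R_2 = 49 (n_2 = 5)
R_3 = 47 (n_3 = 4)
R_4 = 43 (n_4 = 5)
Step 3: H = 12/(N(N+1)) * sum(R_i^2/n_i) - 3(N+1)
     = 12/(17*18) * (14^2/3 + 49^2/5 + 47^2/4 + 43^2/5) - 3*18
     = 0.039216 * 1467.58 - 54
     = 3.552288.
Step 4: Ties present; correction factor C = 1 - 42/(17^3 - 17) = 0.991422. Corrected H = 3.552288 / 0.991422 = 3.583024.
Step 5: Under H0, H ~ chi^2(3); p-value = 0.310153.
Step 6: alpha = 0.1. fail to reject H0.

H = 3.5830, df = 3, p = 0.310153, fail to reject H0.


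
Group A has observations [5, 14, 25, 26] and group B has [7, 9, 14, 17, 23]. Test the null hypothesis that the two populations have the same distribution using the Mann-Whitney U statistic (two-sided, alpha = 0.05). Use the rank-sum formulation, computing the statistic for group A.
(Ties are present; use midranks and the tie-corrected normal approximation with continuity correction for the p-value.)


Step 1: Combine and sort all 9 observations; assign midranks.
sorted (value, group): (5,X), (7,Y), (9,Y), (14,X), (14,Y), (17,Y), (23,Y), (25,X), (26,X)
ranks: 5->1, 7->2, 9->3, 14->4.5, 14->4.5, 17->6, 23->7, 25->8, 26->9
Step 2: Rank sum for X: R1 = 1 + 4.5 + 8 + 9 = 22.5.
Step 3: U_X = R1 - n1(n1+1)/2 = 22.5 - 4*5/2 = 22.5 - 10 = 12.5.
       U_Y = n1*n2 - U_X = 20 - 12.5 = 7.5.
Step 4: Ties are present, so use the tie-corrected normal approximation (with continuity correction) for the p-value.
Step 5: p-value = 0.622753; compare to alpha = 0.05. fail to reject H0.

U_X = 12.5, p = 0.622753, fail to reject H0 at alpha = 0.05.


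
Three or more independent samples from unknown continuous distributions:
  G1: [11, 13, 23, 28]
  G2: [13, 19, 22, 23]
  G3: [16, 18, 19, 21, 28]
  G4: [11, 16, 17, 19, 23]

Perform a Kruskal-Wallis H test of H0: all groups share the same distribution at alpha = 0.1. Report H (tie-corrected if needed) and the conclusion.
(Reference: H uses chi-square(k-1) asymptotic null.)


Step 1: Combine all N = 18 observations and assign midranks.
sorted (value, group, rank): (11,G1,1.5), (11,G4,1.5), (13,G1,3.5), (13,G2,3.5), (16,G3,5.5), (16,G4,5.5), (17,G4,7), (18,G3,8), (19,G2,10), (19,G3,10), (19,G4,10), (21,G3,12), (22,G2,13), (23,G1,15), (23,G2,15), (23,G4,15), (28,G1,17.5), (28,G3,17.5)
Step 2: Sum ranks within each group.
R_1 = 37.5 (n_1 = 4)
R_2 = 41.5 (n_2 = 4)
R_3 = 53 (n_3 = 5)
R_4 = 39 (n_4 = 5)
Step 3: H = 12/(N(N+1)) * sum(R_i^2/n_i) - 3(N+1)
     = 12/(18*19) * (37.5^2/4 + 41.5^2/4 + 53^2/5 + 39^2/5) - 3*19
     = 0.035088 * 1648.12 - 57
     = 0.828947.
Step 4: Ties present; correction factor C = 1 - 72/(18^3 - 18) = 0.987616. Corrected H = 0.828947 / 0.987616 = 0.839342.
Step 5: Under H0, H ~ chi^2(3); p-value = 0.840036.
Step 6: alpha = 0.1. fail to reject H0.

H = 0.8393, df = 3, p = 0.840036, fail to reject H0.


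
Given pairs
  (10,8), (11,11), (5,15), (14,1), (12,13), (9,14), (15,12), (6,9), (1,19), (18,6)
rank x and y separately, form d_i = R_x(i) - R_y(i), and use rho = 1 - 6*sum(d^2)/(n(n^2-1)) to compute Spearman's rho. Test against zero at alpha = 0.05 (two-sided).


Step 1: Rank x and y separately (midranks; no ties here).
rank(x): 10->5, 11->6, 5->2, 14->8, 12->7, 9->4, 15->9, 6->3, 1->1, 18->10
rank(y): 8->3, 11->5, 15->9, 1->1, 13->7, 14->8, 12->6, 9->4, 19->10, 6->2
Step 2: d_i = R_x(i) - R_y(i); compute d_i^2.
  (5-3)^2=4, (6-5)^2=1, (2-9)^2=49, (8-1)^2=49, (7-7)^2=0, (4-8)^2=16, (9-6)^2=9, (3-4)^2=1, (1-10)^2=81, (10-2)^2=64
sum(d^2) = 274.
Step 3: rho = 1 - 6*274 / (10*(10^2 - 1)) = 1 - 1644/990 = -0.660606.
Step 4: Under H0, t = rho * sqrt((n-2)/(1-rho^2)) = -2.4889 ~ t(8).
Step 5: Two-sided p-value from the t-distribution with 8 df = 0.037588.
Step 6: alpha = 0.05. reject H0.

rho = -0.6606, p = 0.037588, reject H0 at alpha = 0.05.


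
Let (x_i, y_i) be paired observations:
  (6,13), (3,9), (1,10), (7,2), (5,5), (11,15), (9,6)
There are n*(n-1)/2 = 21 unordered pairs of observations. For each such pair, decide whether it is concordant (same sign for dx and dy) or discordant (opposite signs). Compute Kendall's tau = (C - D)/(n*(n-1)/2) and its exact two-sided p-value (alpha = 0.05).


Step 1: Enumerate the 21 unordered pairs (i,j) with i<j and classify each by sign(x_j-x_i) * sign(y_j-y_i).
  (1,2):dx=-3,dy=-4->C; (1,3):dx=-5,dy=-3->C; (1,4):dx=+1,dy=-11->D; (1,5):dx=-1,dy=-8->C
  (1,6):dx=+5,dy=+2->C; (1,7):dx=+3,dy=-7->D; (2,3):dx=-2,dy=+1->D; (2,4):dx=+4,dy=-7->D
  (2,5):dx=+2,dy=-4->D; (2,6):dx=+8,dy=+6->C; (2,7):dx=+6,dy=-3->D; (3,4):dx=+6,dy=-8->D
  (3,5):dx=+4,dy=-5->D; (3,6):dx=+10,dy=+5->C; (3,7):dx=+8,dy=-4->D; (4,5):dx=-2,dy=+3->D
  (4,6):dx=+4,dy=+13->C; (4,7):dx=+2,dy=+4->C; (5,6):dx=+6,dy=+10->C; (5,7):dx=+4,dy=+1->C
  (6,7):dx=-2,dy=-9->C
Step 2: C = 11, D = 10, total pairs = 21.
Step 3: tau = (C - D)/(n(n-1)/2) = (11 - 10)/21 = 0.047619.
Step 4: Exact two-sided p-value (enumerate n! = 5040 permutations of y under H0): p = 1.000000.
Step 5: alpha = 0.05. fail to reject H0.

tau_b = 0.0476 (C=11, D=10), p = 1.000000, fail to reject H0.


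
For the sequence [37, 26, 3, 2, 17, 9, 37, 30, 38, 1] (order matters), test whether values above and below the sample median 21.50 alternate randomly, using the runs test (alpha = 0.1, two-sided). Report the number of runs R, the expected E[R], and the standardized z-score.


Step 1: Compute median = 21.50; label A = above, B = below.
Labels in order: AABBBBAAAB  (n_A = 5, n_B = 5)
Step 2: Count runs R = 4.
Step 3: Under H0 (random ordering), E[R] = 2*n_A*n_B/(n_A+n_B) + 1 = 2*5*5/10 + 1 = 6.0000.
        Var[R] = 2*n_A*n_B*(2*n_A*n_B - n_A - n_B) / ((n_A+n_B)^2 * (n_A+n_B-1)) = 2000/900 = 2.2222.
        SD[R] = 1.4907.
Step 4: Continuity-corrected z = (R + 0.5 - E[R]) / SD[R] = (4 + 0.5 - 6.0000) / 1.4907 = -1.0062.
Step 5: Two-sided p-value via normal approximation = 2*(1 - Phi(|z|)) = 0.314305.
Step 6: alpha = 0.1. fail to reject H0.

R = 4, z = -1.0062, p = 0.314305, fail to reject H0.


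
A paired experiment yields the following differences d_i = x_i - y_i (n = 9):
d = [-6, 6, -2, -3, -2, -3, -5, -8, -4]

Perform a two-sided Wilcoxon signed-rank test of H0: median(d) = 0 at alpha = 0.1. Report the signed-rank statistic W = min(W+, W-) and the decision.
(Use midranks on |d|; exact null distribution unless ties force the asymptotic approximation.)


Step 1: Drop any zero differences (none here) and take |d_i|.
|d| = [6, 6, 2, 3, 2, 3, 5, 8, 4]
Step 2: Midrank |d_i| (ties get averaged ranks).
ranks: |6|->7.5, |6|->7.5, |2|->1.5, |3|->3.5, |2|->1.5, |3|->3.5, |5|->6, |8|->9, |4|->5
Step 3: Attach original signs; sum ranks with positive sign and with negative sign.
W+ = 7.5 = 7.5
W- = 7.5 + 1.5 + 3.5 + 1.5 + 3.5 + 6 + 9 + 5 = 37.5
(Check: W+ + W- = 45 should equal n(n+1)/2 = 45.)
Step 4: Test statistic W = min(W+, W-) = 7.5.
Step 5: Ties in |d|, so use the tie-corrected normal approximation.
        E[W] = n(n+1)/4 = 9*10/4 = 22.5.
        Tie groups: |d|=2 (t=2), |d|=3 (t=2), |d|=6 (t=2); sum(t^3 - t) = 18.
        Var[W] = n(n+1)(2n+1)/24 - sum(t^3-t)/48 = 1710/24 - 18/48 = 70.875.
        z = (W - E[W]) / sqrt(Var[W]) = (7.5 - 22.5) / 8.4187 = -1.7817.
        Two-sided p = 2*Phi(z) = 0.074791.
Step 6: alpha = 0.1. reject H0.

W+ = 7.5, W- = 37.5, W = min = 7.5, p = 0.074791, reject H0.


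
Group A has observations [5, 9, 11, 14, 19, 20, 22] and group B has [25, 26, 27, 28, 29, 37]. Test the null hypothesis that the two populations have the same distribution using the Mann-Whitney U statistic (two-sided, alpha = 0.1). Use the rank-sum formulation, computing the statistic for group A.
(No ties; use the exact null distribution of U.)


Step 1: Combine and sort all 13 observations; assign midranks.
sorted (value, group): (5,X), (9,X), (11,X), (14,X), (19,X), (20,X), (22,X), (25,Y), (26,Y), (27,Y), (28,Y), (29,Y), (37,Y)
ranks: 5->1, 9->2, 11->3, 14->4, 19->5, 20->6, 22->7, 25->8, 26->9, 27->10, 28->11, 29->12, 37->13
Step 2: Rank sum for X: R1 = 1 + 2 + 3 + 4 + 5 + 6 + 7 = 28.
Step 3: U_X = R1 - n1(n1+1)/2 = 28 - 7*8/2 = 28 - 28 = 0.
       U_Y = n1*n2 - U_X = 42 - 0 = 42.
Step 4: No ties, so the exact null distribution of U (based on enumerating the C(13,7) = 1716 equally likely rank assignments) gives the two-sided p-value.
Step 5: p-value = 0.001166; compare to alpha = 0.1. reject H0.

U_X = 0, p = 0.001166, reject H0 at alpha = 0.1.


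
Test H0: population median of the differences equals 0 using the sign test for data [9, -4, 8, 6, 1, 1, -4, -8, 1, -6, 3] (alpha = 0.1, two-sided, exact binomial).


Step 1: Discard zero differences. Original n = 11; n_eff = number of nonzero differences = 11.
Nonzero differences (with sign): +9, -4, +8, +6, +1, +1, -4, -8, +1, -6, +3
Step 2: Count signs: positive = 7, negative = 4.
Step 3: Under H0: P(positive) = 0.5, so the number of positives S ~ Bin(11, 0.5).
Step 4: Two-sided exact p-value = sum of Bin(11,0.5) probabilities at or below the observed probability = 0.548828.
Step 5: alpha = 0.1. fail to reject H0.

n_eff = 11, pos = 7, neg = 4, p = 0.548828, fail to reject H0.


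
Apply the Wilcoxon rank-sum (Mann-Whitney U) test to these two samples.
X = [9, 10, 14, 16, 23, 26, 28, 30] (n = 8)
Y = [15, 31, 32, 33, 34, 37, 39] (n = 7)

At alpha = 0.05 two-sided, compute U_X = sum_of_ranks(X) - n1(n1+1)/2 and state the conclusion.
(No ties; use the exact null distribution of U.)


Step 1: Combine and sort all 15 observations; assign midranks.
sorted (value, group): (9,X), (10,X), (14,X), (15,Y), (16,X), (23,X), (26,X), (28,X), (30,X), (31,Y), (32,Y), (33,Y), (34,Y), (37,Y), (39,Y)
ranks: 9->1, 10->2, 14->3, 15->4, 16->5, 23->6, 26->7, 28->8, 30->9, 31->10, 32->11, 33->12, 34->13, 37->14, 39->15
Step 2: Rank sum for X: R1 = 1 + 2 + 3 + 5 + 6 + 7 + 8 + 9 = 41.
Step 3: U_X = R1 - n1(n1+1)/2 = 41 - 8*9/2 = 41 - 36 = 5.
       U_Y = n1*n2 - U_X = 56 - 5 = 51.
Step 4: No ties, so the exact null distribution of U (based on enumerating the C(15,8) = 6435 equally likely rank assignments) gives the two-sided p-value.
Step 5: p-value = 0.005905; compare to alpha = 0.05. reject H0.

U_X = 5, p = 0.005905, reject H0 at alpha = 0.05.


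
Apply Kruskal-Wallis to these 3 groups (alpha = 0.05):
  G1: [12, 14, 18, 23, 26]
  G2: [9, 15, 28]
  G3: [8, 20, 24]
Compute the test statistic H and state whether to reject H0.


Step 1: Combine all N = 11 observations and assign midranks.
sorted (value, group, rank): (8,G3,1), (9,G2,2), (12,G1,3), (14,G1,4), (15,G2,5), (18,G1,6), (20,G3,7), (23,G1,8), (24,G3,9), (26,G1,10), (28,G2,11)
Step 2: Sum ranks within each group.
R_1 = 31 (n_1 = 5)
R_2 = 18 (n_2 = 3)
R_3 = 17 (n_3 = 3)
Step 3: H = 12/(N(N+1)) * sum(R_i^2/n_i) - 3(N+1)
     = 12/(11*12) * (31^2/5 + 18^2/3 + 17^2/3) - 3*12
     = 0.090909 * 396.533 - 36
     = 0.048485.
Step 4: No ties, so H is used without correction.
Step 5: Under H0, H ~ chi^2(2); p-value = 0.976049.
Step 6: alpha = 0.05. fail to reject H0.

H = 0.0485, df = 2, p = 0.976049, fail to reject H0.


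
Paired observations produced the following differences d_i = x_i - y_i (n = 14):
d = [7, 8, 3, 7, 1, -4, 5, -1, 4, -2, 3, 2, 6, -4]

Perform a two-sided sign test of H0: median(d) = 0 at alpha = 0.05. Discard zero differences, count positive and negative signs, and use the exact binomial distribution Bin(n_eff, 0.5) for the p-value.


Step 1: Discard zero differences. Original n = 14; n_eff = number of nonzero differences = 14.
Nonzero differences (with sign): +7, +8, +3, +7, +1, -4, +5, -1, +4, -2, +3, +2, +6, -4
Step 2: Count signs: positive = 10, negative = 4.
Step 3: Under H0: P(positive) = 0.5, so the number of positives S ~ Bin(14, 0.5).
Step 4: Two-sided exact p-value = sum of Bin(14,0.5) probabilities at or below the observed probability = 0.179565.
Step 5: alpha = 0.05. fail to reject H0.

n_eff = 14, pos = 10, neg = 4, p = 0.179565, fail to reject H0.


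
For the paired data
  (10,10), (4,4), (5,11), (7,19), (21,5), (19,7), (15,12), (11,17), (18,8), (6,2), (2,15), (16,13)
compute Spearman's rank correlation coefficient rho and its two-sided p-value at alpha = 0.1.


Step 1: Rank x and y separately (midranks; no ties here).
rank(x): 10->6, 4->2, 5->3, 7->5, 21->12, 19->11, 15->8, 11->7, 18->10, 6->4, 2->1, 16->9
rank(y): 10->6, 4->2, 11->7, 19->12, 5->3, 7->4, 12->8, 17->11, 8->5, 2->1, 15->10, 13->9
Step 2: d_i = R_x(i) - R_y(i); compute d_i^2.
  (6-6)^2=0, (2-2)^2=0, (3-7)^2=16, (5-12)^2=49, (12-3)^2=81, (11-4)^2=49, (8-8)^2=0, (7-11)^2=16, (10-5)^2=25, (4-1)^2=9, (1-10)^2=81, (9-9)^2=0
sum(d^2) = 326.
Step 3: rho = 1 - 6*326 / (12*(12^2 - 1)) = 1 - 1956/1716 = -0.139860.
Step 4: Under H0, t = rho * sqrt((n-2)/(1-rho^2)) = -0.4467 ~ t(10).
Step 5: Two-sided p-value from the t-distribution with 10 df = 0.664633.
Step 6: alpha = 0.1. fail to reject H0.

rho = -0.1399, p = 0.664633, fail to reject H0 at alpha = 0.1.


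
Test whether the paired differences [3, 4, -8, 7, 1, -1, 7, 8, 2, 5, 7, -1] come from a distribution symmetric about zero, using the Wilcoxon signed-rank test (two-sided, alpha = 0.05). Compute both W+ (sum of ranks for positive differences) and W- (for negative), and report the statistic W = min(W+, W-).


Step 1: Drop any zero differences (none here) and take |d_i|.
|d| = [3, 4, 8, 7, 1, 1, 7, 8, 2, 5, 7, 1]
Step 2: Midrank |d_i| (ties get averaged ranks).
ranks: |3|->5, |4|->6, |8|->11.5, |7|->9, |1|->2, |1|->2, |7|->9, |8|->11.5, |2|->4, |5|->7, |7|->9, |1|->2
Step 3: Attach original signs; sum ranks with positive sign and with negative sign.
W+ = 5 + 6 + 9 + 2 + 9 + 11.5 + 4 + 7 + 9 = 62.5
W- = 11.5 + 2 + 2 = 15.5
(Check: W+ + W- = 78 should equal n(n+1)/2 = 78.)
Step 4: Test statistic W = min(W+, W-) = 15.5.
Step 5: Ties in |d|, so use the tie-corrected normal approximation.
        E[W] = n(n+1)/4 = 12*13/4 = 39.
        Tie groups: |d|=1 (t=3), |d|=7 (t=3), |d|=8 (t=2); sum(t^3 - t) = 54.
        Var[W] = n(n+1)(2n+1)/24 - sum(t^3-t)/48 = 3900/24 - 54/48 = 161.375.
        z = (W - E[W]) / sqrt(Var[W]) = (15.5 - 39) / 12.7033 = -1.8499.
        Two-sided p = 2*Phi(z) = 0.064327.
Step 6: alpha = 0.05. fail to reject H0.

W+ = 62.5, W- = 15.5, W = min = 15.5, p = 0.064327, fail to reject H0.


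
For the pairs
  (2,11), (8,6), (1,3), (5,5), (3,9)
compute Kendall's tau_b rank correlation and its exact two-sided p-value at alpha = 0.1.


Step 1: Enumerate the 10 unordered pairs (i,j) with i<j and classify each by sign(x_j-x_i) * sign(y_j-y_i).
  (1,2):dx=+6,dy=-5->D; (1,3):dx=-1,dy=-8->C; (1,4):dx=+3,dy=-6->D; (1,5):dx=+1,dy=-2->D
  (2,3):dx=-7,dy=-3->C; (2,4):dx=-3,dy=-1->C; (2,5):dx=-5,dy=+3->D; (3,4):dx=+4,dy=+2->C
  (3,5):dx=+2,dy=+6->C; (4,5):dx=-2,dy=+4->D
Step 2: C = 5, D = 5, total pairs = 10.
Step 3: tau = (C - D)/(n(n-1)/2) = (5 - 5)/10 = 0.000000.
Step 4: Exact two-sided p-value (enumerate n! = 120 permutations of y under H0): p = 1.000000.
Step 5: alpha = 0.1. fail to reject H0.

tau_b = 0.0000 (C=5, D=5), p = 1.000000, fail to reject H0.


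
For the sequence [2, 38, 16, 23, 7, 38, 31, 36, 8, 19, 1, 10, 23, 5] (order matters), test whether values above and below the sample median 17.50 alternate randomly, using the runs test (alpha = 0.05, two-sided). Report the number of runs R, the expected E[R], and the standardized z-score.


Step 1: Compute median = 17.50; label A = above, B = below.
Labels in order: BABABAAABABBAB  (n_A = 7, n_B = 7)
Step 2: Count runs R = 11.
Step 3: Under H0 (random ordering), E[R] = 2*n_A*n_B/(n_A+n_B) + 1 = 2*7*7/14 + 1 = 8.0000.
        Var[R] = 2*n_A*n_B*(2*n_A*n_B - n_A - n_B) / ((n_A+n_B)^2 * (n_A+n_B-1)) = 8232/2548 = 3.2308.
        SD[R] = 1.7974.
Step 4: Continuity-corrected z = (R - 0.5 - E[R]) / SD[R] = (11 - 0.5 - 8.0000) / 1.7974 = 1.3909.
Step 5: Two-sided p-value via normal approximation = 2*(1 - Phi(|z|)) = 0.164264.
Step 6: alpha = 0.05. fail to reject H0.

R = 11, z = 1.3909, p = 0.164264, fail to reject H0.


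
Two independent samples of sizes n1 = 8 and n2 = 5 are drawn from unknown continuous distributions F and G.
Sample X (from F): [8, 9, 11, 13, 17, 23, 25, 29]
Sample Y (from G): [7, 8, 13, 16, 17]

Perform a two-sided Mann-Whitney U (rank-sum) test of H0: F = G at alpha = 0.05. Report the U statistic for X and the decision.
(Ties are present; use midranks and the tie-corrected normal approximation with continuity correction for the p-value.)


Step 1: Combine and sort all 13 observations; assign midranks.
sorted (value, group): (7,Y), (8,X), (8,Y), (9,X), (11,X), (13,X), (13,Y), (16,Y), (17,X), (17,Y), (23,X), (25,X), (29,X)
ranks: 7->1, 8->2.5, 8->2.5, 9->4, 11->5, 13->6.5, 13->6.5, 16->8, 17->9.5, 17->9.5, 23->11, 25->12, 29->13
Step 2: Rank sum for X: R1 = 2.5 + 4 + 5 + 6.5 + 9.5 + 11 + 12 + 13 = 63.5.
Step 3: U_X = R1 - n1(n1+1)/2 = 63.5 - 8*9/2 = 63.5 - 36 = 27.5.
       U_Y = n1*n2 - U_X = 40 - 27.5 = 12.5.
Step 4: Ties are present, so use the tie-corrected normal approximation (with continuity correction) for the p-value.
Step 5: p-value = 0.303506; compare to alpha = 0.05. fail to reject H0.

U_X = 27.5, p = 0.303506, fail to reject H0 at alpha = 0.05.


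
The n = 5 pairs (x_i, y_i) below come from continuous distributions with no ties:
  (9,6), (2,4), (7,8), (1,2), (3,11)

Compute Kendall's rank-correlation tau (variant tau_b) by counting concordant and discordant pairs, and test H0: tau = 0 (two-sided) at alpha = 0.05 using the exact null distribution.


Step 1: Enumerate the 10 unordered pairs (i,j) with i<j and classify each by sign(x_j-x_i) * sign(y_j-y_i).
  (1,2):dx=-7,dy=-2->C; (1,3):dx=-2,dy=+2->D; (1,4):dx=-8,dy=-4->C; (1,5):dx=-6,dy=+5->D
  (2,3):dx=+5,dy=+4->C; (2,4):dx=-1,dy=-2->C; (2,5):dx=+1,dy=+7->C; (3,4):dx=-6,dy=-6->C
  (3,5):dx=-4,dy=+3->D; (4,5):dx=+2,dy=+9->C
Step 2: C = 7, D = 3, total pairs = 10.
Step 3: tau = (C - D)/(n(n-1)/2) = (7 - 3)/10 = 0.400000.
Step 4: Exact two-sided p-value (enumerate n! = 120 permutations of y under H0): p = 0.483333.
Step 5: alpha = 0.05. fail to reject H0.

tau_b = 0.4000 (C=7, D=3), p = 0.483333, fail to reject H0.


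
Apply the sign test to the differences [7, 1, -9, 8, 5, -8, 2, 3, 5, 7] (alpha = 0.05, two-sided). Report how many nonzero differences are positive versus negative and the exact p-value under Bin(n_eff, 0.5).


Step 1: Discard zero differences. Original n = 10; n_eff = number of nonzero differences = 10.
Nonzero differences (with sign): +7, +1, -9, +8, +5, -8, +2, +3, +5, +7
Step 2: Count signs: positive = 8, negative = 2.
Step 3: Under H0: P(positive) = 0.5, so the number of positives S ~ Bin(10, 0.5).
Step 4: Two-sided exact p-value = sum of Bin(10,0.5) probabilities at or below the observed probability = 0.109375.
Step 5: alpha = 0.05. fail to reject H0.

n_eff = 10, pos = 8, neg = 2, p = 0.109375, fail to reject H0.


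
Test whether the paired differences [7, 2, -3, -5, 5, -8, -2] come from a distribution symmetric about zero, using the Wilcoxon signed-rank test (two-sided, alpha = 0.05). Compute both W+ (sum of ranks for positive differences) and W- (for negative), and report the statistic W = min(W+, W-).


Step 1: Drop any zero differences (none here) and take |d_i|.
|d| = [7, 2, 3, 5, 5, 8, 2]
Step 2: Midrank |d_i| (ties get averaged ranks).
ranks: |7|->6, |2|->1.5, |3|->3, |5|->4.5, |5|->4.5, |8|->7, |2|->1.5
Step 3: Attach original signs; sum ranks with positive sign and with negative sign.
W+ = 6 + 1.5 + 4.5 = 12
W- = 3 + 4.5 + 7 + 1.5 = 16
(Check: W+ + W- = 28 should equal n(n+1)/2 = 28.)
Step 4: Test statistic W = min(W+, W-) = 12.
Step 5: Ties in |d|, so use the tie-corrected normal approximation.
        E[W] = n(n+1)/4 = 7*8/4 = 14.
        Tie groups: |d|=2 (t=2), |d|=5 (t=2); sum(t^3 - t) = 12.
        Var[W] = n(n+1)(2n+1)/24 - sum(t^3-t)/48 = 840/24 - 12/48 = 34.75.
        z = (W - E[W]) / sqrt(Var[W]) = (12 - 14) / 5.8949 = -0.3393.
        Two-sided p = 2*Phi(z) = 0.734402.
Step 6: alpha = 0.05. fail to reject H0.

W+ = 12, W- = 16, W = min = 12, p = 0.734402, fail to reject H0.


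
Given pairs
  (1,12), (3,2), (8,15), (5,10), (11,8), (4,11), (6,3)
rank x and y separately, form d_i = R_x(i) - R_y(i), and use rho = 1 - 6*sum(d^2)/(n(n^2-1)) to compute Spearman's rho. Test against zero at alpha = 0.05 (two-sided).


Step 1: Rank x and y separately (midranks; no ties here).
rank(x): 1->1, 3->2, 8->6, 5->4, 11->7, 4->3, 6->5
rank(y): 12->6, 2->1, 15->7, 10->4, 8->3, 11->5, 3->2
Step 2: d_i = R_x(i) - R_y(i); compute d_i^2.
  (1-6)^2=25, (2-1)^2=1, (6-7)^2=1, (4-4)^2=0, (7-3)^2=16, (3-5)^2=4, (5-2)^2=9
sum(d^2) = 56.
Step 3: rho = 1 - 6*56 / (7*(7^2 - 1)) = 1 - 336/336 = 0.000000.
Step 4: Under H0, t = rho * sqrt((n-2)/(1-rho^2)) = 0.0000 ~ t(5).
Step 5: Two-sided p-value from the t-distribution with 5 df = 1.000000.
Step 6: alpha = 0.05. fail to reject H0.

rho = 0.0000, p = 1.000000, fail to reject H0 at alpha = 0.05.


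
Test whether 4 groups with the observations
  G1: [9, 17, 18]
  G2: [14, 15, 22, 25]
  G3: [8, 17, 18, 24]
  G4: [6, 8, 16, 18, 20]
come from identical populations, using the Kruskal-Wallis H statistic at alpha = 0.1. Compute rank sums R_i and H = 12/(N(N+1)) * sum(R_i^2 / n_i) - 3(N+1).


Step 1: Combine all N = 16 observations and assign midranks.
sorted (value, group, rank): (6,G4,1), (8,G3,2.5), (8,G4,2.5), (9,G1,4), (14,G2,5), (15,G2,6), (16,G4,7), (17,G1,8.5), (17,G3,8.5), (18,G1,11), (18,G3,11), (18,G4,11), (20,G4,13), (22,G2,14), (24,G3,15), (25,G2,16)
Step 2: Sum ranks within each group.
R_1 = 23.5 (n_1 = 3)
R_2 = 41 (n_2 = 4)
R_3 = 37 (n_3 = 4)
R_4 = 34.5 (n_4 = 5)
Step 3: H = 12/(N(N+1)) * sum(R_i^2/n_i) - 3(N+1)
     = 12/(16*17) * (23.5^2/3 + 41^2/4 + 37^2/4 + 34.5^2/5) - 3*17
     = 0.044118 * 1184.63 - 51
     = 1.263235.
Step 4: Ties present; correction factor C = 1 - 36/(16^3 - 16) = 0.991176. Corrected H = 1.263235 / 0.991176 = 1.274481.
Step 5: Under H0, H ~ chi^2(3); p-value = 0.735202.
Step 6: alpha = 0.1. fail to reject H0.

H = 1.2745, df = 3, p = 0.735202, fail to reject H0.


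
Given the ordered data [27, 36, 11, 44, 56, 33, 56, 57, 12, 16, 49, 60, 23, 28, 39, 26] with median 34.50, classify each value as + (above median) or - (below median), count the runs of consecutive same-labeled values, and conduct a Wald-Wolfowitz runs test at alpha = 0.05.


Step 1: Compute median = 34.50; label A = above, B = below.
Labels in order: BABAABAABBAABBAB  (n_A = 8, n_B = 8)
Step 2: Count runs R = 11.
Step 3: Under H0 (random ordering), E[R] = 2*n_A*n_B/(n_A+n_B) + 1 = 2*8*8/16 + 1 = 9.0000.
        Var[R] = 2*n_A*n_B*(2*n_A*n_B - n_A - n_B) / ((n_A+n_B)^2 * (n_A+n_B-1)) = 14336/3840 = 3.7333.
        SD[R] = 1.9322.
Step 4: Continuity-corrected z = (R - 0.5 - E[R]) / SD[R] = (11 - 0.5 - 9.0000) / 1.9322 = 0.7763.
Step 5: Two-sided p-value via normal approximation = 2*(1 - Phi(|z|)) = 0.437558.
Step 6: alpha = 0.05. fail to reject H0.

R = 11, z = 0.7763, p = 0.437558, fail to reject H0.


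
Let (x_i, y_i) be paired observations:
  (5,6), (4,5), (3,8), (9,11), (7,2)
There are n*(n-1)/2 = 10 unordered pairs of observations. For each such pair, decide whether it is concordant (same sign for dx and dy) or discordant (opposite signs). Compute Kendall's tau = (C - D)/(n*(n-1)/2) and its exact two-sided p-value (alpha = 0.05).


Step 1: Enumerate the 10 unordered pairs (i,j) with i<j and classify each by sign(x_j-x_i) * sign(y_j-y_i).
  (1,2):dx=-1,dy=-1->C; (1,3):dx=-2,dy=+2->D; (1,4):dx=+4,dy=+5->C; (1,5):dx=+2,dy=-4->D
  (2,3):dx=-1,dy=+3->D; (2,4):dx=+5,dy=+6->C; (2,5):dx=+3,dy=-3->D; (3,4):dx=+6,dy=+3->C
  (3,5):dx=+4,dy=-6->D; (4,5):dx=-2,dy=-9->C
Step 2: C = 5, D = 5, total pairs = 10.
Step 3: tau = (C - D)/(n(n-1)/2) = (5 - 5)/10 = 0.000000.
Step 4: Exact two-sided p-value (enumerate n! = 120 permutations of y under H0): p = 1.000000.
Step 5: alpha = 0.05. fail to reject H0.

tau_b = 0.0000 (C=5, D=5), p = 1.000000, fail to reject H0.


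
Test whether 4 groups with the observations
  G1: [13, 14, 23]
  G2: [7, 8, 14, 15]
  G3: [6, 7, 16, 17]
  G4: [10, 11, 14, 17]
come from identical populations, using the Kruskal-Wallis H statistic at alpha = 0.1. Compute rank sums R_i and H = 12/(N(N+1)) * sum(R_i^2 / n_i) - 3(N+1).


Step 1: Combine all N = 15 observations and assign midranks.
sorted (value, group, rank): (6,G3,1), (7,G2,2.5), (7,G3,2.5), (8,G2,4), (10,G4,5), (11,G4,6), (13,G1,7), (14,G1,9), (14,G2,9), (14,G4,9), (15,G2,11), (16,G3,12), (17,G3,13.5), (17,G4,13.5), (23,G1,15)
Step 2: Sum ranks within each group.
R_1 = 31 (n_1 = 3)
R_2 = 26.5 (n_2 = 4)
R_3 = 29 (n_3 = 4)
R_4 = 33.5 (n_4 = 4)
Step 3: H = 12/(N(N+1)) * sum(R_i^2/n_i) - 3(N+1)
     = 12/(15*16) * (31^2/3 + 26.5^2/4 + 29^2/4 + 33.5^2/4) - 3*16
     = 0.050000 * 986.708 - 48
     = 1.335417.
Step 4: Ties present; correction factor C = 1 - 36/(15^3 - 15) = 0.989286. Corrected H = 1.335417 / 0.989286 = 1.349880.
Step 5: Under H0, H ~ chi^2(3); p-value = 0.717324.
Step 6: alpha = 0.1. fail to reject H0.

H = 1.3499, df = 3, p = 0.717324, fail to reject H0.


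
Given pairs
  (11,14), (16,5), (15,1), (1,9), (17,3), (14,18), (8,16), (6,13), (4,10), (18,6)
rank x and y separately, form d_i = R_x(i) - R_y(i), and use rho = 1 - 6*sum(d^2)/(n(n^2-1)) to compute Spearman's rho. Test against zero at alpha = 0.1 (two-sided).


Step 1: Rank x and y separately (midranks; no ties here).
rank(x): 11->5, 16->8, 15->7, 1->1, 17->9, 14->6, 8->4, 6->3, 4->2, 18->10
rank(y): 14->8, 5->3, 1->1, 9->5, 3->2, 18->10, 16->9, 13->7, 10->6, 6->4
Step 2: d_i = R_x(i) - R_y(i); compute d_i^2.
  (5-8)^2=9, (8-3)^2=25, (7-1)^2=36, (1-5)^2=16, (9-2)^2=49, (6-10)^2=16, (4-9)^2=25, (3-7)^2=16, (2-6)^2=16, (10-4)^2=36
sum(d^2) = 244.
Step 3: rho = 1 - 6*244 / (10*(10^2 - 1)) = 1 - 1464/990 = -0.478788.
Step 4: Under H0, t = rho * sqrt((n-2)/(1-rho^2)) = -1.5425 ~ t(8).
Step 5: Two-sided p-value from the t-distribution with 8 df = 0.161523.
Step 6: alpha = 0.1. fail to reject H0.

rho = -0.4788, p = 0.161523, fail to reject H0 at alpha = 0.1.


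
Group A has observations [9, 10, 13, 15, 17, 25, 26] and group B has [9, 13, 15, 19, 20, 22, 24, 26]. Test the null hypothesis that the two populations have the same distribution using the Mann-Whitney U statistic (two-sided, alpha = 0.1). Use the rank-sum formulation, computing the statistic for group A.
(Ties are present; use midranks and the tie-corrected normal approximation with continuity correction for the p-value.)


Step 1: Combine and sort all 15 observations; assign midranks.
sorted (value, group): (9,X), (9,Y), (10,X), (13,X), (13,Y), (15,X), (15,Y), (17,X), (19,Y), (20,Y), (22,Y), (24,Y), (25,X), (26,X), (26,Y)
ranks: 9->1.5, 9->1.5, 10->3, 13->4.5, 13->4.5, 15->6.5, 15->6.5, 17->8, 19->9, 20->10, 22->11, 24->12, 25->13, 26->14.5, 26->14.5
Step 2: Rank sum for X: R1 = 1.5 + 3 + 4.5 + 6.5 + 8 + 13 + 14.5 = 51.
Step 3: U_X = R1 - n1(n1+1)/2 = 51 - 7*8/2 = 51 - 28 = 23.
       U_Y = n1*n2 - U_X = 56 - 23 = 33.
Step 4: Ties are present, so use the tie-corrected normal approximation (with continuity correction) for the p-value.
Step 5: p-value = 0.601222; compare to alpha = 0.1. fail to reject H0.

U_X = 23, p = 0.601222, fail to reject H0 at alpha = 0.1.


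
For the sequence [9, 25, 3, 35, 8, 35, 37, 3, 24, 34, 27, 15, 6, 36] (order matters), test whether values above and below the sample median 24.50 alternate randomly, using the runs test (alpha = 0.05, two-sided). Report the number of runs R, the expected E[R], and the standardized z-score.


Step 1: Compute median = 24.50; label A = above, B = below.
Labels in order: BABABAABBAABBA  (n_A = 7, n_B = 7)
Step 2: Count runs R = 10.
Step 3: Under H0 (random ordering), E[R] = 2*n_A*n_B/(n_A+n_B) + 1 = 2*7*7/14 + 1 = 8.0000.
        Var[R] = 2*n_A*n_B*(2*n_A*n_B - n_A - n_B) / ((n_A+n_B)^2 * (n_A+n_B-1)) = 8232/2548 = 3.2308.
        SD[R] = 1.7974.
Step 4: Continuity-corrected z = (R - 0.5 - E[R]) / SD[R] = (10 - 0.5 - 8.0000) / 1.7974 = 0.8345.
Step 5: Two-sided p-value via normal approximation = 2*(1 - Phi(|z|)) = 0.403986.
Step 6: alpha = 0.05. fail to reject H0.

R = 10, z = 0.8345, p = 0.403986, fail to reject H0.


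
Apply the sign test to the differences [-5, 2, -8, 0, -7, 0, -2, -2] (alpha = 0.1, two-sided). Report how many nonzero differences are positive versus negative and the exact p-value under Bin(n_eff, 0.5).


Step 1: Discard zero differences. Original n = 8; n_eff = number of nonzero differences = 6.
Nonzero differences (with sign): -5, +2, -8, -7, -2, -2
Step 2: Count signs: positive = 1, negative = 5.
Step 3: Under H0: P(positive) = 0.5, so the number of positives S ~ Bin(6, 0.5).
Step 4: Two-sided exact p-value = sum of Bin(6,0.5) probabilities at or below the observed probability = 0.218750.
Step 5: alpha = 0.1. fail to reject H0.

n_eff = 6, pos = 1, neg = 5, p = 0.218750, fail to reject H0.


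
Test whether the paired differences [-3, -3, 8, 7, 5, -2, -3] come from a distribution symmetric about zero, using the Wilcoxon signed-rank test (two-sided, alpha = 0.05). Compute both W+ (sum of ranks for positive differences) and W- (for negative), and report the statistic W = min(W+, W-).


Step 1: Drop any zero differences (none here) and take |d_i|.
|d| = [3, 3, 8, 7, 5, 2, 3]
Step 2: Midrank |d_i| (ties get averaged ranks).
ranks: |3|->3, |3|->3, |8|->7, |7|->6, |5|->5, |2|->1, |3|->3
Step 3: Attach original signs; sum ranks with positive sign and with negative sign.
W+ = 7 + 6 + 5 = 18
W- = 3 + 3 + 1 + 3 = 10
(Check: W+ + W- = 28 should equal n(n+1)/2 = 28.)
Step 4: Test statistic W = min(W+, W-) = 10.
Step 5: Ties in |d|, so use the tie-corrected normal approximation.
        E[W] = n(n+1)/4 = 7*8/4 = 14.
        Tie groups: |d|=3 (t=3); sum(t^3 - t) = 24.
        Var[W] = n(n+1)(2n+1)/24 - sum(t^3-t)/48 = 840/24 - 24/48 = 34.5.
        z = (W - E[W]) / sqrt(Var[W]) = (10 - 14) / 5.8737 = -0.6810.
        Two-sided p = 2*Phi(z) = 0.495868.
Step 6: alpha = 0.05. fail to reject H0.

W+ = 18, W- = 10, W = min = 10, p = 0.495868, fail to reject H0.


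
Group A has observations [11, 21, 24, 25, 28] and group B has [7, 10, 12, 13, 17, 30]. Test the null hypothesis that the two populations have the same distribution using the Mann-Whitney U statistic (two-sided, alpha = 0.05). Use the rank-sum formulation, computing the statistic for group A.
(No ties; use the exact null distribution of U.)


Step 1: Combine and sort all 11 observations; assign midranks.
sorted (value, group): (7,Y), (10,Y), (11,X), (12,Y), (13,Y), (17,Y), (21,X), (24,X), (25,X), (28,X), (30,Y)
ranks: 7->1, 10->2, 11->3, 12->4, 13->5, 17->6, 21->7, 24->8, 25->9, 28->10, 30->11
Step 2: Rank sum for X: R1 = 3 + 7 + 8 + 9 + 10 = 37.
Step 3: U_X = R1 - n1(n1+1)/2 = 37 - 5*6/2 = 37 - 15 = 22.
       U_Y = n1*n2 - U_X = 30 - 22 = 8.
Step 4: No ties, so the exact null distribution of U (based on enumerating the C(11,5) = 462 equally likely rank assignments) gives the two-sided p-value.
Step 5: p-value = 0.246753; compare to alpha = 0.05. fail to reject H0.

U_X = 22, p = 0.246753, fail to reject H0 at alpha = 0.05.


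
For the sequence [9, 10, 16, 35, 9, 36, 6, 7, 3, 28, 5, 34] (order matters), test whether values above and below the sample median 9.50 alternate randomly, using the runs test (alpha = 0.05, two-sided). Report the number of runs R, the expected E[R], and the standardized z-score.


Step 1: Compute median = 9.50; label A = above, B = below.
Labels in order: BAAABABBBABA  (n_A = 6, n_B = 6)
Step 2: Count runs R = 8.
Step 3: Under H0 (random ordering), E[R] = 2*n_A*n_B/(n_A+n_B) + 1 = 2*6*6/12 + 1 = 7.0000.
        Var[R] = 2*n_A*n_B*(2*n_A*n_B - n_A - n_B) / ((n_A+n_B)^2 * (n_A+n_B-1)) = 4320/1584 = 2.7273.
        SD[R] = 1.6514.
Step 4: Continuity-corrected z = (R - 0.5 - E[R]) / SD[R] = (8 - 0.5 - 7.0000) / 1.6514 = 0.3028.
Step 5: Two-sided p-value via normal approximation = 2*(1 - Phi(|z|)) = 0.762069.
Step 6: alpha = 0.05. fail to reject H0.

R = 8, z = 0.3028, p = 0.762069, fail to reject H0.


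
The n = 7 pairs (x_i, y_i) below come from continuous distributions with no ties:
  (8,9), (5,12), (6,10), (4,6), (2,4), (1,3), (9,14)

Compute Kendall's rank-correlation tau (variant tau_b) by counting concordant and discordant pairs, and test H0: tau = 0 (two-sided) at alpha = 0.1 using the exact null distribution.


Step 1: Enumerate the 21 unordered pairs (i,j) with i<j and classify each by sign(x_j-x_i) * sign(y_j-y_i).
  (1,2):dx=-3,dy=+3->D; (1,3):dx=-2,dy=+1->D; (1,4):dx=-4,dy=-3->C; (1,5):dx=-6,dy=-5->C
  (1,6):dx=-7,dy=-6->C; (1,7):dx=+1,dy=+5->C; (2,3):dx=+1,dy=-2->D; (2,4):dx=-1,dy=-6->C
  (2,5):dx=-3,dy=-8->C; (2,6):dx=-4,dy=-9->C; (2,7):dx=+4,dy=+2->C; (3,4):dx=-2,dy=-4->C
  (3,5):dx=-4,dy=-6->C; (3,6):dx=-5,dy=-7->C; (3,7):dx=+3,dy=+4->C; (4,5):dx=-2,dy=-2->C
  (4,6):dx=-3,dy=-3->C; (4,7):dx=+5,dy=+8->C; (5,6):dx=-1,dy=-1->C; (5,7):dx=+7,dy=+10->C
  (6,7):dx=+8,dy=+11->C
Step 2: C = 18, D = 3, total pairs = 21.
Step 3: tau = (C - D)/(n(n-1)/2) = (18 - 3)/21 = 0.714286.
Step 4: Exact two-sided p-value (enumerate n! = 5040 permutations of y under H0): p = 0.030159.
Step 5: alpha = 0.1. reject H0.

tau_b = 0.7143 (C=18, D=3), p = 0.030159, reject H0.


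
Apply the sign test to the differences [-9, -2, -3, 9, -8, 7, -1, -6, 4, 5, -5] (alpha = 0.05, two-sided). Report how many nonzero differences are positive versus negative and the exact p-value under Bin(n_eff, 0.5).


Step 1: Discard zero differences. Original n = 11; n_eff = number of nonzero differences = 11.
Nonzero differences (with sign): -9, -2, -3, +9, -8, +7, -1, -6, +4, +5, -5
Step 2: Count signs: positive = 4, negative = 7.
Step 3: Under H0: P(positive) = 0.5, so the number of positives S ~ Bin(11, 0.5).
Step 4: Two-sided exact p-value = sum of Bin(11,0.5) probabilities at or below the observed probability = 0.548828.
Step 5: alpha = 0.05. fail to reject H0.

n_eff = 11, pos = 4, neg = 7, p = 0.548828, fail to reject H0.


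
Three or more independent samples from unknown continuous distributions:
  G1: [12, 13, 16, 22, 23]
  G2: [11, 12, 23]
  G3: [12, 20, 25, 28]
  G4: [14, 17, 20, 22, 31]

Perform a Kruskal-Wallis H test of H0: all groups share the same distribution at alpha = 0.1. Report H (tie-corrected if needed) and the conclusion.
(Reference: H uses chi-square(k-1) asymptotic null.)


Step 1: Combine all N = 17 observations and assign midranks.
sorted (value, group, rank): (11,G2,1), (12,G1,3), (12,G2,3), (12,G3,3), (13,G1,5), (14,G4,6), (16,G1,7), (17,G4,8), (20,G3,9.5), (20,G4,9.5), (22,G1,11.5), (22,G4,11.5), (23,G1,13.5), (23,G2,13.5), (25,G3,15), (28,G3,16), (31,G4,17)
Step 2: Sum ranks within each group.
R_1 = 40 (n_1 = 5)
R_2 = 17.5 (n_2 = 3)
R_3 = 43.5 (n_3 = 4)
R_4 = 52 (n_4 = 5)
Step 3: H = 12/(N(N+1)) * sum(R_i^2/n_i) - 3(N+1)
     = 12/(17*18) * (40^2/5 + 17.5^2/3 + 43.5^2/4 + 52^2/5) - 3*18
     = 0.039216 * 1435.95 - 54
     = 2.311601.
Step 4: Ties present; correction factor C = 1 - 42/(17^3 - 17) = 0.991422. Corrected H = 2.311601 / 0.991422 = 2.331603.
Step 5: Under H0, H ~ chi^2(3); p-value = 0.506494.
Step 6: alpha = 0.1. fail to reject H0.

H = 2.3316, df = 3, p = 0.506494, fail to reject H0.
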